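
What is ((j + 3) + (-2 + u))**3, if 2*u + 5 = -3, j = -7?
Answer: -1000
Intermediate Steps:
u = -4 (u = -5/2 + (1/2)*(-3) = -5/2 - 3/2 = -4)
((j + 3) + (-2 + u))**3 = ((-7 + 3) + (-2 - 4))**3 = (-4 - 6)**3 = (-10)**3 = -1000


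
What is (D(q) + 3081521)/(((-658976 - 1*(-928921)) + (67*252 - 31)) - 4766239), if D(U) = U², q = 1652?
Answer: -1936875/1493147 ≈ -1.2972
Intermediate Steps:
(D(q) + 3081521)/(((-658976 - 1*(-928921)) + (67*252 - 31)) - 4766239) = (1652² + 3081521)/(((-658976 - 1*(-928921)) + (67*252 - 31)) - 4766239) = (2729104 + 3081521)/(((-658976 + 928921) + (16884 - 31)) - 4766239) = 5810625/((269945 + 16853) - 4766239) = 5810625/(286798 - 4766239) = 5810625/(-4479441) = 5810625*(-1/4479441) = -1936875/1493147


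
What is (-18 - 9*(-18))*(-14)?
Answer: -2016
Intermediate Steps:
(-18 - 9*(-18))*(-14) = (-18 + 162)*(-14) = 144*(-14) = -2016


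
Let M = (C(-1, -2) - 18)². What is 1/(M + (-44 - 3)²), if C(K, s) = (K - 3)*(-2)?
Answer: 1/2309 ≈ 0.00043309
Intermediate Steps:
C(K, s) = 6 - 2*K (C(K, s) = (-3 + K)*(-2) = 6 - 2*K)
M = 100 (M = ((6 - 2*(-1)) - 18)² = ((6 + 2) - 18)² = (8 - 18)² = (-10)² = 100)
1/(M + (-44 - 3)²) = 1/(100 + (-44 - 3)²) = 1/(100 + (-47)²) = 1/(100 + 2209) = 1/2309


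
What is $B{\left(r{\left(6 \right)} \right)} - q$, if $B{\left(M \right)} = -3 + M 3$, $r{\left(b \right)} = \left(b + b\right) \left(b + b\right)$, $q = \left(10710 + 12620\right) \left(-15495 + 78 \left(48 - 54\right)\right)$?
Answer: $372417219$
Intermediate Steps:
$q = -372416790$ ($q = 23330 \left(-15495 + 78 \left(-6\right)\right) = 23330 \left(-15495 - 468\right) = 23330 \left(-15963\right) = -372416790$)
$r{\left(b \right)} = 4 b^{2}$ ($r{\left(b \right)} = 2 b 2 b = 4 b^{2}$)
$B{\left(M \right)} = -3 + 3 M$
$B{\left(r{\left(6 \right)} \right)} - q = \left(-3 + 3 \cdot 4 \cdot 6^{2}\right) - -372416790 = \left(-3 + 3 \cdot 4 \cdot 36\right) + 372416790 = \left(-3 + 3 \cdot 144\right) + 372416790 = \left(-3 + 432\right) + 372416790 = 429 + 372416790 = 372417219$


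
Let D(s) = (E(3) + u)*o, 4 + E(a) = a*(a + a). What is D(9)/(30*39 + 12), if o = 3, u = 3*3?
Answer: 23/394 ≈ 0.058376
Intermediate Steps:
E(a) = -4 + 2*a² (E(a) = -4 + a*(a + a) = -4 + a*(2*a) = -4 + 2*a²)
u = 9
D(s) = 69 (D(s) = ((-4 + 2*3²) + 9)*3 = ((-4 + 2*9) + 9)*3 = ((-4 + 18) + 9)*3 = (14 + 9)*3 = 23*3 = 69)
D(9)/(30*39 + 12) = 69/(30*39 + 12) = 69/(1170 + 12) = 69/1182 = 69*(1/1182) = 23/394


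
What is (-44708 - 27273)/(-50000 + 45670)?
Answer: 71981/4330 ≈ 16.624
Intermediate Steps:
(-44708 - 27273)/(-50000 + 45670) = -71981/(-4330) = -71981*(-1/4330) = 71981/4330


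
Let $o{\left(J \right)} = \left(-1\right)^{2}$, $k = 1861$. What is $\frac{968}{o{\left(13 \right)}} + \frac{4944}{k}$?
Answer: $\frac{1806392}{1861} \approx 970.66$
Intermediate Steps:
$o{\left(J \right)} = 1$
$\frac{968}{o{\left(13 \right)}} + \frac{4944}{k} = \frac{968}{1} + \frac{4944}{1861} = 968 \cdot 1 + 4944 \cdot \frac{1}{1861} = 968 + \frac{4944}{1861} = \frac{1806392}{1861}$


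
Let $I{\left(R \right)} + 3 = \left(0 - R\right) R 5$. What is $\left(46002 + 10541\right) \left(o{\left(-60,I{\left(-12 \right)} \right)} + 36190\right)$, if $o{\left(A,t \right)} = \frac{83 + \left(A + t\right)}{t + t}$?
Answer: $\frac{1479488305960}{723} \approx 2.0463 \cdot 10^{9}$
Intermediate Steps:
$I{\left(R \right)} = -3 - 5 R^{2}$ ($I{\left(R \right)} = -3 + \left(0 - R\right) R 5 = -3 + - R R 5 = -3 + - R^{2} \cdot 5 = -3 - 5 R^{2}$)
$o{\left(A,t \right)} = \frac{83 + A + t}{2 t}$
$\left(46002 + 10541\right) \left(o{\left(-60,I{\left(-12 \right)} \right)} + 36190\right) = \left(46002 + 10541\right) \left(\frac{83 - 60 - \left(3 + 5 \left(-12\right)^{2}\right)}{2 \left(-3 - 5 \left(-12\right)^{2}\right)} + 36190\right) = 56543 \left(\frac{83 - 60 - 723}{2 \left(-3 - 720\right)} + 36190\right) = 56543 \left(\frac{83 - 60 - 723}{2 \left(-723\right)} + 36190\right) = 56543 \left(\frac{1}{2} \left(- \frac{1}{723}\right) \left(-700\right) + 36190\right) = 56543 \left(\frac{350}{723} + 36190\right) = 56543 \cdot \frac{26165720}{723} = \frac{1479488305960}{723}$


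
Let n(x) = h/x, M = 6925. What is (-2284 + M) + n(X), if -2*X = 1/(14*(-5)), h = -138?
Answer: -14679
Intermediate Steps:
X = 1/140 (X = -1/(2*(14*(-5))) = -1/2/(-70) = -1/2*(-1/70) = 1/140 ≈ 0.0071429)
n(x) = -138/x
(-2284 + M) + n(X) = (-2284 + 6925) - 138/1/140 = 4641 - 138*140 = 4641 - 19320 = -14679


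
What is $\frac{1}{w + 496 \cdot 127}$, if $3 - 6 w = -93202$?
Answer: $\frac{6}{471157} \approx 1.2735 \cdot 10^{-5}$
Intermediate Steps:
$w = \frac{93205}{6}$ ($w = \frac{1}{2} - - \frac{46601}{3} = \frac{1}{2} + \frac{46601}{3} = \frac{93205}{6} \approx 15534.0$)
$\frac{1}{w + 496 \cdot 127} = \frac{1}{\frac{93205}{6} + 496 \cdot 127} = \frac{1}{\frac{93205}{6} + 62992} = \frac{1}{\frac{471157}{6}} = \frac{6}{471157}$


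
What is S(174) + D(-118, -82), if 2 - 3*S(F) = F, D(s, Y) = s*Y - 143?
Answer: 28427/3 ≈ 9475.7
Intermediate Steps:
D(s, Y) = -143 + Y*s (D(s, Y) = Y*s - 143 = -143 + Y*s)
S(F) = 2/3 - F/3
S(174) + D(-118, -82) = (2/3 - 1/3*174) + (-143 - 82*(-118)) = (2/3 - 58) + (-143 + 9676) = -172/3 + 9533 = 28427/3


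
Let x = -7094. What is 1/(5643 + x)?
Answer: -1/1451 ≈ -0.00068918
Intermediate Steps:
1/(5643 + x) = 1/(5643 - 7094) = 1/(-1451) = -1/1451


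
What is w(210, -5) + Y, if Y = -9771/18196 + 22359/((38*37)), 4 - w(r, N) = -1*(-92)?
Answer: -929124175/12791788 ≈ -72.634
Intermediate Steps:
w(r, N) = -88 (w(r, N) = 4 - (-1)*(-92) = 4 - 1*92 = 4 - 92 = -88)
Y = 196553169/12791788 (Y = -9771*1/18196 + 22359/1406 = -9771/18196 + 22359*(1/1406) = -9771/18196 + 22359/1406 = 196553169/12791788 ≈ 15.366)
w(210, -5) + Y = -88 + 196553169/12791788 = -929124175/12791788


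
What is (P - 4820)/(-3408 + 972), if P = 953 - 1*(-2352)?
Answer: 505/812 ≈ 0.62192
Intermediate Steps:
P = 3305 (P = 953 + 2352 = 3305)
(P - 4820)/(-3408 + 972) = (3305 - 4820)/(-3408 + 972) = -1515/(-2436) = -1515*(-1/2436) = 505/812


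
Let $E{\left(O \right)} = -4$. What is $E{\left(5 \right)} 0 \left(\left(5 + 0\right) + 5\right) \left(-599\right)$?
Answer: $0$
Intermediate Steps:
$E{\left(5 \right)} 0 \left(\left(5 + 0\right) + 5\right) \left(-599\right) = \left(-4\right) 0 \left(\left(5 + 0\right) + 5\right) \left(-599\right) = 0 \left(5 + 5\right) \left(-599\right) = 0 \cdot 10 \left(-599\right) = 0 \left(-599\right) = 0$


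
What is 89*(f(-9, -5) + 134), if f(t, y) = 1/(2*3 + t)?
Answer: 35689/3 ≈ 11896.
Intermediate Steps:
f(t, y) = 1/(6 + t)
89*(f(-9, -5) + 134) = 89*(1/(6 - 9) + 134) = 89*(1/(-3) + 134) = 89*(-1/3 + 134) = 89*(401/3) = 35689/3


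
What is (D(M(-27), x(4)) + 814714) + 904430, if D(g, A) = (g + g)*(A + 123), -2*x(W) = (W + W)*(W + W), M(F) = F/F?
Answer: 1719326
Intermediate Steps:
M(F) = 1
x(W) = -2*W² (x(W) = -(W + W)*(W + W)/2 = -2*W*2*W/2 = -2*W²)
D(g, A) = 2*g*(123 + A) (D(g, A) = (2*g)*(123 + A) = 2*g*(123 + A))
(D(M(-27), x(4)) + 814714) + 904430 = (2*1*(123 - 2*4²) + 814714) + 904430 = (2*1*(123 - 2*16) + 814714) + 904430 = (2*1*(123 - 32) + 814714) + 904430 = (2*1*91 + 814714) + 904430 = (182 + 814714) + 904430 = 814896 + 904430 = 1719326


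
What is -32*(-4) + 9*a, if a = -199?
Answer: -1663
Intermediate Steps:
-32*(-4) + 9*a = -32*(-4) + 9*(-199) = 128 - 1791 = -1663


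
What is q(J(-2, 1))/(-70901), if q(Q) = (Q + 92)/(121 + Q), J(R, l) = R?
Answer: -90/8437219 ≈ -1.0667e-5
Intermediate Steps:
q(Q) = (92 + Q)/(121 + Q)
q(J(-2, 1))/(-70901) = ((92 - 2)/(121 - 2))/(-70901) = (90/119)*(-1/70901) = -90/8437219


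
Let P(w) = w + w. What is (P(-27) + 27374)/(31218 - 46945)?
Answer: -27320/15727 ≈ -1.7371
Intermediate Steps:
P(w) = 2*w
(P(-27) + 27374)/(31218 - 46945) = (2*(-27) + 27374)/(31218 - 46945) = (-54 + 27374)/(-15727) = 27320*(-1/15727) = -27320/15727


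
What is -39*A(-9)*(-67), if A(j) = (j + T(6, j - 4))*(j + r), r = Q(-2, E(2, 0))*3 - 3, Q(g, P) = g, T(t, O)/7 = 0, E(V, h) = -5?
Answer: 423306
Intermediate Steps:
T(t, O) = 0 (T(t, O) = 7*0 = 0)
r = -9 (r = -2*3 - 3 = -6 - 3 = -9)
A(j) = j*(-9 + j) (A(j) = (j + 0)*(j - 9) = j*(-9 + j))
-39*A(-9)*(-67) = -(-351)*(-9 - 9)*(-67) = -(-351)*(-18)*(-67) = -39*162*(-67) = -6318*(-67) = 423306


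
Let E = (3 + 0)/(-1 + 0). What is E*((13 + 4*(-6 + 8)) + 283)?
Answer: -912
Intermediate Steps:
E = -3 (E = 3/(-1) = 3*(-1) = -3)
E*((13 + 4*(-6 + 8)) + 283) = -3*((13 + 4*(-6 + 8)) + 283) = -3*((13 + 4*2) + 283) = -3*((13 + 8) + 283) = -3*(21 + 283) = -3*304 = -912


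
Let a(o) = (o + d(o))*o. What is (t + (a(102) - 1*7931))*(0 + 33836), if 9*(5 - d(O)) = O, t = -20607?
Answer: -635440080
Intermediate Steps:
d(O) = 5 - O/9
a(o) = o*(5 + 8*o/9) (a(o) = (o + (5 - o/9))*o = (5 + 8*o/9)*o = o*(5 + 8*o/9))
(t + (a(102) - 1*7931))*(0 + 33836) = (-20607 + ((1/9)*102*(45 + 8*102) - 1*7931))*(0 + 33836) = (-20607 + ((1/9)*102*(45 + 816) - 7931))*33836 = (-20607 + ((1/9)*102*861 - 7931))*33836 = (-20607 + (9758 - 7931))*33836 = (-20607 + 1827)*33836 = -18780*33836 = -635440080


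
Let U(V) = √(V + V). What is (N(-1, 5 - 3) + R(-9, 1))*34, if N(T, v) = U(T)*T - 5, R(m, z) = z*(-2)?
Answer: -238 - 34*I*√2 ≈ -238.0 - 48.083*I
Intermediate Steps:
U(V) = √2*√V (U(V) = √(2*V) = √2*√V)
R(m, z) = -2*z
N(T, v) = -5 + √2*T^(3/2) (N(T, v) = (√2*√T)*T - 5 = √2*T^(3/2) - 5 = -5 + √2*T^(3/2))
(N(-1, 5 - 3) + R(-9, 1))*34 = ((-5 + √2*(-1)^(3/2)) - 2*1)*34 = ((-5 + √2*(-I)) - 2)*34 = ((-5 - I*√2) - 2)*34 = (-7 - I*√2)*34 = -238 - 34*I*√2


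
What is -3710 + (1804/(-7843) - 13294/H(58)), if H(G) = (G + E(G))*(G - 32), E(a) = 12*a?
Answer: -25934891299/6988826 ≈ -3710.9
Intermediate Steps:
H(G) = 13*G*(-32 + G) (H(G) = (G + 12*G)*(G - 32) = (13*G)*(-32 + G) = 13*G*(-32 + G))
-3710 + (1804/(-7843) - 13294/H(58)) = -3710 + (1804/(-7843) - 13294*1/(754*(-32 + 58))) = -3710 + (1804*(-1/7843) - 13294/(13*58*26)) = -3710 + (-164/713 - 13294/19604) = -3710 + (-164/713 - 13294*1/19604) = -3710 + (-164/713 - 6647/9802) = -3710 - 6346839/6988826 = -25934891299/6988826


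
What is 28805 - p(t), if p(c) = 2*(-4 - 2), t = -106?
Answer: 28817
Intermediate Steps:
p(c) = -12 (p(c) = 2*(-6) = -12)
28805 - p(t) = 28805 - 1*(-12) = 28805 + 12 = 28817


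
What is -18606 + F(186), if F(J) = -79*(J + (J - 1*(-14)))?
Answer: -49100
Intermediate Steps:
F(J) = -1106 - 158*J (F(J) = -79*(J + (J + 14)) = -79*(J + (14 + J)) = -79*(14 + 2*J) = -1106 - 158*J)
-18606 + F(186) = -18606 + (-1106 - 158*186) = -18606 + (-1106 - 29388) = -18606 - 30494 = -49100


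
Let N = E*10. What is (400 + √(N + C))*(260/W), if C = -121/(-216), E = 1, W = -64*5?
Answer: -325 - 13*√13686/576 ≈ -327.64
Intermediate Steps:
W = -320
N = 10 (N = 1*10 = 10)
C = 121/216 (C = -121*(-1/216) = 121/216 ≈ 0.56019)
(400 + √(N + C))*(260/W) = (400 + √(10 + 121/216))*(260/(-320)) = (400 + √(2281/216))*(260*(-1/320)) = (400 + √13686/36)*(-13/16) = -325 - 13*√13686/576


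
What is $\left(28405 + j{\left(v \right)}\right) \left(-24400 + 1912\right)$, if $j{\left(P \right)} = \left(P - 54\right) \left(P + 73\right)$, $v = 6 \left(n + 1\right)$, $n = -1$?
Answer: $-550123944$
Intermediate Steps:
$v = 0$ ($v = 6 \left(-1 + 1\right) = 6 \cdot 0 = 0$)
$j{\left(P \right)} = \left(-54 + P\right) \left(73 + P\right)$
$\left(28405 + j{\left(v \right)}\right) \left(-24400 + 1912\right) = \left(28405 + \left(-3942 + 0^{2} + 19 \cdot 0\right)\right) \left(-24400 + 1912\right) = \left(28405 + \left(-3942 + 0 + 0\right)\right) \left(-22488\right) = \left(28405 - 3942\right) \left(-22488\right) = 24463 \left(-22488\right) = -550123944$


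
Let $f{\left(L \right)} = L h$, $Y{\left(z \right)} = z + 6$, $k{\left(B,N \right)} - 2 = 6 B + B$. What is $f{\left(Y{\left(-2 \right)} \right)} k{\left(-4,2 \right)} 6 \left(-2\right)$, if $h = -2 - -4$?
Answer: $2496$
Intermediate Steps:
$h = 2$ ($h = -2 + 4 = 2$)
$k{\left(B,N \right)} = 2 + 7 B$ ($k{\left(B,N \right)} = 2 + \left(6 B + B\right) = 2 + 7 B$)
$Y{\left(z \right)} = 6 + z$
$f{\left(L \right)} = 2 L$ ($f{\left(L \right)} = L 2 = 2 L$)
$f{\left(Y{\left(-2 \right)} \right)} k{\left(-4,2 \right)} 6 \left(-2\right) = 2 \left(6 - 2\right) \left(2 + 7 \left(-4\right)\right) 6 \left(-2\right) = 2 \cdot 4 \left(2 - 28\right) \left(-12\right) = 8 \left(-26\right) \left(-12\right) = \left(-208\right) \left(-12\right) = 2496$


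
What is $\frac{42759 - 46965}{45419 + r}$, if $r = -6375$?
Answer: $- \frac{2103}{19522} \approx -0.10772$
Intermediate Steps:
$\frac{42759 - 46965}{45419 + r} = \frac{42759 - 46965}{45419 - 6375} = - \frac{4206}{39044} = \left(-4206\right) \frac{1}{39044} = - \frac{2103}{19522}$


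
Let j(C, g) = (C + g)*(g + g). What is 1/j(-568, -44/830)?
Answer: 172225/10372648 ≈ 0.016604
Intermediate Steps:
j(C, g) = 2*g*(C + g) (j(C, g) = (C + g)*(2*g) = 2*g*(C + g))
1/j(-568, -44/830) = 1/(2*(-44/830)*(-568 - 44/830)) = 1/(2*(-44*1/830)*(-568 - 44*1/830)) = 1/(2*(-22/415)*(-568 - 22/415)) = 1/(2*(-22/415)*(-235742/415)) = 1/(10372648/172225) = 172225/10372648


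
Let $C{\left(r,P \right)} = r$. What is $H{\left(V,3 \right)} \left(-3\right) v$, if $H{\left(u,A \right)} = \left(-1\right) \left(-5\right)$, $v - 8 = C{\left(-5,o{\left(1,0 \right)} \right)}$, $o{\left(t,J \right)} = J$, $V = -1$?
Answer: $-45$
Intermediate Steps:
$v = 3$ ($v = 8 - 5 = 3$)
$H{\left(u,A \right)} = 5$
$H{\left(V,3 \right)} \left(-3\right) v = 5 \left(-3\right) 3 = \left(-15\right) 3 = -45$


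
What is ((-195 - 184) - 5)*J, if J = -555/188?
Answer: 53280/47 ≈ 1133.6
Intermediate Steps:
J = -555/188 (J = -555*1/188 = -555/188 ≈ -2.9521)
((-195 - 184) - 5)*J = ((-195 - 184) - 5)*(-555/188) = (-379 - 5)*(-555/188) = -384*(-555/188) = 53280/47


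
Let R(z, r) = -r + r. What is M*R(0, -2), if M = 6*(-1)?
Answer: 0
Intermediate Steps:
R(z, r) = 0
M = -6
M*R(0, -2) = -6*0 = 0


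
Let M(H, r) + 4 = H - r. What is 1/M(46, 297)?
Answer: -1/255 ≈ -0.0039216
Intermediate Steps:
M(H, r) = -4 + H - r (M(H, r) = -4 + (H - r) = -4 + H - r)
1/M(46, 297) = 1/(-4 + 46 - 1*297) = 1/(-4 + 46 - 297) = 1/(-255) = -1/255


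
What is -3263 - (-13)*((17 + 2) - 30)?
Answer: -3406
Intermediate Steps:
-3263 - (-13)*((17 + 2) - 30) = -3263 - (-13)*(19 - 30) = -3263 - (-13)*(-11) = -3263 - 1*143 = -3263 - 143 = -3406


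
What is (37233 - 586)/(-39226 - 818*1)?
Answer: -36647/40044 ≈ -0.91517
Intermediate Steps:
(37233 - 586)/(-39226 - 818*1) = 36647/(-39226 - 818) = 36647/(-40044) = 36647*(-1/40044) = -36647/40044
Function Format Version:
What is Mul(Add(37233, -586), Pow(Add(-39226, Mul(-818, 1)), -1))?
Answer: Rational(-36647, 40044) ≈ -0.91517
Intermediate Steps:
Mul(Add(37233, -586), Pow(Add(-39226, Mul(-818, 1)), -1)) = Mul(36647, Pow(Add(-39226, -818), -1)) = Mul(36647, Pow(-40044, -1)) = Mul(36647, Rational(-1, 40044)) = Rational(-36647, 40044)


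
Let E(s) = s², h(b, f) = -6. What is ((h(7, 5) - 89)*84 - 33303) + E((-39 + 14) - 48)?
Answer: -35954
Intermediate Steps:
((h(7, 5) - 89)*84 - 33303) + E((-39 + 14) - 48) = ((-6 - 89)*84 - 33303) + ((-39 + 14) - 48)² = (-95*84 - 33303) + (-25 - 48)² = (-7980 - 33303) + (-73)² = -41283 + 5329 = -35954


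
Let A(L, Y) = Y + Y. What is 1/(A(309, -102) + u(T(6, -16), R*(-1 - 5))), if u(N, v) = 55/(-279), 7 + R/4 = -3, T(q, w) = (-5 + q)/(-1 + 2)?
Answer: -279/56971 ≈ -0.0048972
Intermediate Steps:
T(q, w) = -5 + q (T(q, w) = (-5 + q)/1 = (-5 + q)*1 = -5 + q)
R = -40 (R = -28 + 4*(-3) = -28 - 12 = -40)
u(N, v) = -55/279 (u(N, v) = 55*(-1/279) = -55/279)
A(L, Y) = 2*Y
1/(A(309, -102) + u(T(6, -16), R*(-1 - 5))) = 1/(2*(-102) - 55/279) = 1/(-204 - 55/279) = 1/(-56971/279) = -279/56971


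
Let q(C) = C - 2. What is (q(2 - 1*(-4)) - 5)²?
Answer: 1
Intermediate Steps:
q(C) = -2 + C
(q(2 - 1*(-4)) - 5)² = ((-2 + (2 - 1*(-4))) - 5)² = ((-2 + (2 + 4)) - 5)² = ((-2 + 6) - 5)² = (4 - 5)² = (-1)² = 1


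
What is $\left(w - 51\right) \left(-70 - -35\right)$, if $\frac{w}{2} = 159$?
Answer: $-9345$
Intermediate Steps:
$w = 318$ ($w = 2 \cdot 159 = 318$)
$\left(w - 51\right) \left(-70 - -35\right) = \left(318 - 51\right) \left(-70 - -35\right) = 267 \left(-70 + 35\right) = 267 \left(-35\right) = -9345$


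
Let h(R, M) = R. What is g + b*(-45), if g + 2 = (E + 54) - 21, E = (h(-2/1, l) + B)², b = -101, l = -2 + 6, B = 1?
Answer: 4577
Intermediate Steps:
l = 4
E = 1 (E = (-2/1 + 1)² = (-2*1 + 1)² = (-2 + 1)² = (-1)² = 1)
g = 32 (g = -2 + ((1 + 54) - 21) = -2 + (55 - 21) = -2 + 34 = 32)
g + b*(-45) = 32 - 101*(-45) = 32 + 4545 = 4577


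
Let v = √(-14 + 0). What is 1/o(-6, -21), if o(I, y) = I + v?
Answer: -3/25 - I*√14/50 ≈ -0.12 - 0.074833*I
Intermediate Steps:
v = I*√14 (v = √(-14) = I*√14 ≈ 3.7417*I)
o(I, y) = I + I*√14
1/o(-6, -21) = 1/(-6 + I*√14)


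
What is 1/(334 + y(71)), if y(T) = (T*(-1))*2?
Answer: 1/192 ≈ 0.0052083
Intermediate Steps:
y(T) = -2*T (y(T) = -T*2 = -2*T)
1/(334 + y(71)) = 1/(334 - 2*71) = 1/(334 - 142) = 1/192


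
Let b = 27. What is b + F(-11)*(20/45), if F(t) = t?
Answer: 199/9 ≈ 22.111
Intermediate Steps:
b + F(-11)*(20/45) = 27 - 220/45 = 27 - 11*4/9 = 27 - 44/9 = 199/9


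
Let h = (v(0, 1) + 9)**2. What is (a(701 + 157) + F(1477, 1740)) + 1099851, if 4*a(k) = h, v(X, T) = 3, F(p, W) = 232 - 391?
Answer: 1099728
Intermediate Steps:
F(p, W) = -159
h = 144 (h = (3 + 9)**2 = 12**2 = 144)
a(k) = 36 (a(k) = (1/4)*144 = 36)
(a(701 + 157) + F(1477, 1740)) + 1099851 = (36 - 159) + 1099851 = -123 + 1099851 = 1099728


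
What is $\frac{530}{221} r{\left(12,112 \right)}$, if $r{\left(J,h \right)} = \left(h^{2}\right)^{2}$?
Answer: $\frac{83396526080}{221} \approx 3.7736 \cdot 10^{8}$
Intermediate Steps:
$r{\left(J,h \right)} = h^{4}$
$\frac{530}{221} r{\left(12,112 \right)} = \frac{530}{221} \cdot 112^{4} = 530 \cdot \frac{1}{221} \cdot 157351936 = \frac{530}{221} \cdot 157351936 = \frac{83396526080}{221}$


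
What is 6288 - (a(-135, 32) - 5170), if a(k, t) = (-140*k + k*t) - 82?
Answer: -3040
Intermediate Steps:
a(k, t) = -82 - 140*k + k*t
6288 - (a(-135, 32) - 5170) = 6288 - ((-82 - 140*(-135) - 135*32) - 5170) = 6288 - ((-82 + 18900 - 4320) - 5170) = 6288 - (14498 - 5170) = 6288 - 1*9328 = 6288 - 9328 = -3040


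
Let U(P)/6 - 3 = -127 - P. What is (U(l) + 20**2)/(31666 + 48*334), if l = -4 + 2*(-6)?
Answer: -124/23849 ≈ -0.0051994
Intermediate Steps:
l = -16 (l = -4 - 12 = -16)
U(P) = -744 - 6*P (U(P) = 18 + 6*(-127 - P) = 18 + (-762 - 6*P) = -744 - 6*P)
(U(l) + 20**2)/(31666 + 48*334) = ((-744 - 6*(-16)) + 20**2)/(31666 + 48*334) = ((-744 + 96) + 400)/(31666 + 16032) = (-648 + 400)/47698 = -248*1/47698 = -124/23849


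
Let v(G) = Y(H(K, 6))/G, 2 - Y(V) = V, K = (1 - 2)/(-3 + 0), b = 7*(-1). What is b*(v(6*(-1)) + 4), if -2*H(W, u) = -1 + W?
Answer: -469/18 ≈ -26.056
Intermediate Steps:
b = -7
K = ⅓ (K = -1/(-3) = -1*(-⅓) = ⅓ ≈ 0.33333)
H(W, u) = ½ - W/2 (H(W, u) = -(-1 + W)/2 = ½ - W/2)
Y(V) = 2 - V
v(G) = 5/(3*G) (v(G) = (2 - (½ - ½*⅓))/G = (2 - (½ - ⅙))/G = (2 - 1*⅓)/G = (2 - ⅓)/G = 5/(3*G))
b*(v(6*(-1)) + 4) = -7*(5/(3*((6*(-1)))) + 4) = -7*((5/3)/(-6) + 4) = -7*((5/3)*(-⅙) + 4) = -7*(-5/18 + 4) = -7*67/18 = -469/18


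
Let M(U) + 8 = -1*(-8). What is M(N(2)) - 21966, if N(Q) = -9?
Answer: -21966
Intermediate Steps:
M(U) = 0 (M(U) = -8 - 1*(-8) = -8 + 8 = 0)
M(N(2)) - 21966 = 0 - 21966 = -21966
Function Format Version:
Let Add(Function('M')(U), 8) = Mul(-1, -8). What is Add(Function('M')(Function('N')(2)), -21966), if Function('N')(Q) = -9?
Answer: -21966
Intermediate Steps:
Function('M')(U) = 0 (Function('M')(U) = Add(-8, Mul(-1, -8)) = Add(-8, 8) = 0)
Add(Function('M')(Function('N')(2)), -21966) = Add(0, -21966) = -21966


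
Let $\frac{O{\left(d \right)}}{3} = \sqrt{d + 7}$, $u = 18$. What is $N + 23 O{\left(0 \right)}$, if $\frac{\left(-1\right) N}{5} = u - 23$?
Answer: $25 + 69 \sqrt{7} \approx 207.56$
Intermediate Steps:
$O{\left(d \right)} = 3 \sqrt{7 + d}$ ($O{\left(d \right)} = 3 \sqrt{d + 7} = 3 \sqrt{7 + d}$)
$N = 25$ ($N = - 5 \left(18 - 23\right) = \left(-5\right) \left(-5\right) = 25$)
$N + 23 O{\left(0 \right)} = 25 + 23 \cdot 3 \sqrt{7 + 0} = 25 + 23 \cdot 3 \sqrt{7} = 25 + 69 \sqrt{7}$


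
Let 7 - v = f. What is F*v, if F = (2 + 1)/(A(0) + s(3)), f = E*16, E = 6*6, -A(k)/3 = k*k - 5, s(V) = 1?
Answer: -1707/16 ≈ -106.69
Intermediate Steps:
A(k) = 15 - 3*k**2 (A(k) = -3*(k*k - 5) = -3*(k**2 - 5) = -3*(-5 + k**2) = 15 - 3*k**2)
E = 36
f = 576 (f = 36*16 = 576)
v = -569 (v = 7 - 1*576 = 7 - 576 = -569)
F = 3/16 (F = (2 + 1)/((15 - 3*0**2) + 1) = 3/((15 - 3*0) + 1) = 3/((15 + 0) + 1) = 3/(15 + 1) = 3/16 ≈ 0.18750)
F*v = (3/16)*(-569) = -1707/16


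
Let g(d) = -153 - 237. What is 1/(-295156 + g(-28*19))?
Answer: -1/295546 ≈ -3.3836e-6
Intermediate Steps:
g(d) = -390
1/(-295156 + g(-28*19)) = 1/(-295156 - 390) = 1/(-295546) = -1/295546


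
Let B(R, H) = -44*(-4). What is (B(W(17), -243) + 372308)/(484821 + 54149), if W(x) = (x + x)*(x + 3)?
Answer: 186242/269485 ≈ 0.69110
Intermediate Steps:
W(x) = 2*x*(3 + x) (W(x) = (2*x)*(3 + x) = 2*x*(3 + x))
B(R, H) = 176
(B(W(17), -243) + 372308)/(484821 + 54149) = (176 + 372308)/(484821 + 54149) = 372484/538970 = 372484*(1/538970) = 186242/269485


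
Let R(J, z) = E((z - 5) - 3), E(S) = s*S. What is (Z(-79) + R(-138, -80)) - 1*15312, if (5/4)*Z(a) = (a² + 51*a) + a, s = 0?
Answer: -68028/5 ≈ -13606.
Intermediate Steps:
Z(a) = 4*a²/5 + 208*a/5 (Z(a) = 4*((a² + 51*a) + a)/5 = 4*(a² + 52*a)/5 = 4*a²/5 + 208*a/5)
E(S) = 0 (E(S) = 0*S = 0)
R(J, z) = 0
(Z(-79) + R(-138, -80)) - 1*15312 = ((⅘)*(-79)*(52 - 79) + 0) - 1*15312 = ((⅘)*(-79)*(-27) + 0) - 15312 = (8532/5 + 0) - 15312 = 8532/5 - 15312 = -68028/5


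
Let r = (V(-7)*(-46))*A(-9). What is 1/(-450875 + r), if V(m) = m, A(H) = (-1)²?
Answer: -1/450553 ≈ -2.2195e-6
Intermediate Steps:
A(H) = 1
r = 322 (r = -7*(-46)*1 = 322*1 = 322)
1/(-450875 + r) = 1/(-450875 + 322) = 1/(-450553) = -1/450553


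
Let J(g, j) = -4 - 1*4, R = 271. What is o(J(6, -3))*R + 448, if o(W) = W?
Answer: -1720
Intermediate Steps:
J(g, j) = -8 (J(g, j) = -4 - 4 = -8)
o(J(6, -3))*R + 448 = -8*271 + 448 = -2168 + 448 = -1720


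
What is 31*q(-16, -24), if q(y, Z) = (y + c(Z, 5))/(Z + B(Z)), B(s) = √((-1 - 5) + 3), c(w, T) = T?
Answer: 2728/193 + 341*I*√3/579 ≈ 14.135 + 1.0201*I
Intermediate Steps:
B(s) = I*√3 (B(s) = √(-6 + 3) = √(-3) = I*√3)
q(y, Z) = (5 + y)/(Z + I*√3) (q(y, Z) = (y + 5)/(Z + I*√3) = (5 + y)/(Z + I*√3))
31*q(-16, -24) = 31*((5 - 16)/(-24 + I*√3)) = 31*(-11/(-24 + I*√3)) = -341/(-24 + I*√3)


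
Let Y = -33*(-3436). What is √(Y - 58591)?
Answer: √54797 ≈ 234.09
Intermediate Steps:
Y = 113388
√(Y - 58591) = √(113388 - 58591) = √54797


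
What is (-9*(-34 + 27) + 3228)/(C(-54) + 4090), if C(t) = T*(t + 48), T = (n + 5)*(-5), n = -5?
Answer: 3291/4090 ≈ 0.80465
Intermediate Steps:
T = 0 (T = (-5 + 5)*(-5) = 0*(-5) = 0)
C(t) = 0 (C(t) = 0*(t + 48) = 0*(48 + t) = 0)
(-9*(-34 + 27) + 3228)/(C(-54) + 4090) = (-9*(-34 + 27) + 3228)/(0 + 4090) = (-9*(-7) + 3228)/4090 = (63 + 3228)*(1/4090) = 3291*(1/4090) = 3291/4090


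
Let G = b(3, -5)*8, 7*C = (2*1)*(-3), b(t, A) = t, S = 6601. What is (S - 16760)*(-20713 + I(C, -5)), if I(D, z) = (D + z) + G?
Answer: 1471673376/7 ≈ 2.1024e+8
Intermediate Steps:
C = -6/7 (C = ((2*1)*(-3))/7 = (2*(-3))/7 = (⅐)*(-6) = -6/7 ≈ -0.85714)
G = 24 (G = 3*8 = 24)
I(D, z) = 24 + D + z (I(D, z) = (D + z) + 24 = 24 + D + z)
(S - 16760)*(-20713 + I(C, -5)) = (6601 - 16760)*(-20713 + (24 - 6/7 - 5)) = -10159*(-20713 + 127/7) = -10159*(-144864/7) = 1471673376/7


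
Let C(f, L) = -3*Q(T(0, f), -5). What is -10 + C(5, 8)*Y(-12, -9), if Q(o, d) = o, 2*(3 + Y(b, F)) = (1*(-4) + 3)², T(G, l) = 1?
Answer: -5/2 ≈ -2.5000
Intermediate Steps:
Y(b, F) = -5/2 (Y(b, F) = -3 + (1*(-4) + 3)²/2 = -3 + (-4 + 3)²/2 = -3 + (½)*(-1)² = -3 + (½)*1 = -3 + ½ = -5/2)
C(f, L) = -3 (C(f, L) = -3*1 = -3)
-10 + C(5, 8)*Y(-12, -9) = -10 - 3*(-5/2) = -10 + 15/2 = -5/2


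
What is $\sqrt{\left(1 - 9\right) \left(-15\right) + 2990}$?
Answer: $\sqrt{3110} \approx 55.767$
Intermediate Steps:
$\sqrt{\left(1 - 9\right) \left(-15\right) + 2990} = \sqrt{\left(-8\right) \left(-15\right) + 2990} = \sqrt{120 + 2990} = \sqrt{3110}$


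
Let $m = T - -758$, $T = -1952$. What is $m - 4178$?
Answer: $-5372$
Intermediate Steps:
$m = -1194$ ($m = -1952 - -758 = -1952 + 758 = -1194$)
$m - 4178 = -1194 - 4178 = -5372$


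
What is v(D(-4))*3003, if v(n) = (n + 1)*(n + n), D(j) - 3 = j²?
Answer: 2282280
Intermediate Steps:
D(j) = 3 + j²
v(n) = 2*n*(1 + n) (v(n) = (1 + n)*(2*n) = 2*n*(1 + n))
v(D(-4))*3003 = (2*(3 + (-4)²)*(1 + (3 + (-4)²)))*3003 = (2*(3 + 16)*(1 + (3 + 16)))*3003 = (2*19*(1 + 19))*3003 = (2*19*20)*3003 = 760*3003 = 2282280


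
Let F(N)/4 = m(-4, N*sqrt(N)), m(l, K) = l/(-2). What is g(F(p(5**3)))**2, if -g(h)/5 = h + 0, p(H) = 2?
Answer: 1600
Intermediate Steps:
m(l, K) = -l/2 (m(l, K) = l*(-1/2) = -l/2)
F(N) = 8 (F(N) = 4*(-1/2*(-4)) = 4*2 = 8)
g(h) = -5*h (g(h) = -5*(h + 0) = -5*h)
g(F(p(5**3)))**2 = (-5*8)**2 = (-40)**2 = 1600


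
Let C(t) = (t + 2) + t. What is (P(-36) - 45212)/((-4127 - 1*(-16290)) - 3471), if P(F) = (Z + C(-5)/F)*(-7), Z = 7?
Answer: -407363/78228 ≈ -5.2074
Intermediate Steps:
C(t) = 2 + 2*t (C(t) = (2 + t) + t = 2 + 2*t)
P(F) = -49 + 56/F (P(F) = (7 + (2 + 2*(-5))/F)*(-7) = (7 + (2 - 10)/F)*(-7) = (7 - 8/F)*(-7) = -49 + 56/F)
(P(-36) - 45212)/((-4127 - 1*(-16290)) - 3471) = ((-49 + 56/(-36)) - 45212)/((-4127 - 1*(-16290)) - 3471) = ((-49 + 56*(-1/36)) - 45212)/((-4127 + 16290) - 3471) = ((-49 - 14/9) - 45212)/(12163 - 3471) = (-455/9 - 45212)/8692 = -407363/9*1/8692 = -407363/78228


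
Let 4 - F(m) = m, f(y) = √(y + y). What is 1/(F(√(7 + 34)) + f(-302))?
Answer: 1/(4 - √41 + 2*I*√151) ≈ -0.003941 - 0.040304*I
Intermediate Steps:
f(y) = √2*√y (f(y) = √(2*y) = √2*√y)
F(m) = 4 - m
1/(F(√(7 + 34)) + f(-302)) = 1/((4 - √(7 + 34)) + √2*√(-302)) = 1/((4 - √41) + √2*(I*√302)) = 1/((4 - √41) + 2*I*√151) = 1/(4 - √41 + 2*I*√151)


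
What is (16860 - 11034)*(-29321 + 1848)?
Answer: -160057698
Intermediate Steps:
(16860 - 11034)*(-29321 + 1848) = 5826*(-27473) = -160057698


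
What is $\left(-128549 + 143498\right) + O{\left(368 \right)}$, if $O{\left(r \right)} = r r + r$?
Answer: $150741$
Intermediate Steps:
$O{\left(r \right)} = r + r^{2}$ ($O{\left(r \right)} = r^{2} + r = r + r^{2}$)
$\left(-128549 + 143498\right) + O{\left(368 \right)} = \left(-128549 + 143498\right) + 368 \left(1 + 368\right) = 14949 + 368 \cdot 369 = 14949 + 135792 = 150741$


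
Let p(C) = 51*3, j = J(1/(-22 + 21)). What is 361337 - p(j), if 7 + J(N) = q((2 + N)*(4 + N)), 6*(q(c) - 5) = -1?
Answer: 361184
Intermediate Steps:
q(c) = 29/6 (q(c) = 5 + (⅙)*(-1) = 5 - ⅙ = 29/6)
J(N) = -13/6 (J(N) = -7 + 29/6 = -13/6)
j = -13/6 ≈ -2.1667
p(C) = 153
361337 - p(j) = 361337 - 1*153 = 361337 - 153 = 361184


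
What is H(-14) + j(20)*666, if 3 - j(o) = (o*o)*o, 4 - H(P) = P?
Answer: -5325984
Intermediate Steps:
H(P) = 4 - P
j(o) = 3 - o³ (j(o) = 3 - o*o*o = 3 - o²*o = 3 - o³)
H(-14) + j(20)*666 = (4 - 1*(-14)) + (3 - 1*20³)*666 = (4 + 14) + (3 - 1*8000)*666 = 18 + (3 - 8000)*666 = 18 - 7997*666 = 18 - 5326002 = -5325984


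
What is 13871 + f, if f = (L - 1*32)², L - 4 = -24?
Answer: 16575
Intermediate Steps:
L = -20 (L = 4 - 24 = -20)
f = 2704 (f = (-20 - 1*32)² = (-20 - 32)² = (-52)² = 2704)
13871 + f = 13871 + 2704 = 16575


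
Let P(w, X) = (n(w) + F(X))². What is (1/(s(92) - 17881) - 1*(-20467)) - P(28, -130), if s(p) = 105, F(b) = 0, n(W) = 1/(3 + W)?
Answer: 349632338975/17082736 ≈ 20467.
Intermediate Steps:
P(w, X) = (3 + w)⁻² (P(w, X) = (1/(3 + w) + 0)² = (1/(3 + w))² = (3 + w)⁻²)
(1/(s(92) - 17881) - 1*(-20467)) - P(28, -130) = (1/(105 - 17881) - 1*(-20467)) - 1/(3 + 28)² = (1/(-17776) + 20467) - 1/31² = (-1/17776 + 20467) - 1*1/961 = 363821391/17776 - 1/961 = 349632338975/17082736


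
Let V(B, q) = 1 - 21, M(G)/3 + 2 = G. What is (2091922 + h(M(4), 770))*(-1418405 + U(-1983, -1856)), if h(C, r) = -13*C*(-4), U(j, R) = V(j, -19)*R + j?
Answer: -2894120340712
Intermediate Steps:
M(G) = -6 + 3*G
V(B, q) = -20
U(j, R) = j - 20*R (U(j, R) = -20*R + j = j - 20*R)
h(C, r) = 52*C
(2091922 + h(M(4), 770))*(-1418405 + U(-1983, -1856)) = (2091922 + 52*(-6 + 3*4))*(-1418405 + (-1983 - 20*(-1856))) = (2091922 + 52*(-6 + 12))*(-1418405 + (-1983 + 37120)) = (2091922 + 52*6)*(-1418405 + 35137) = (2091922 + 312)*(-1383268) = 2092234*(-1383268) = -2894120340712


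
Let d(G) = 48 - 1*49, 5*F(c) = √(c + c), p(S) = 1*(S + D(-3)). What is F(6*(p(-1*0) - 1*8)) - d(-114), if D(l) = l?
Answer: 1 + 2*I*√33/5 ≈ 1.0 + 2.2978*I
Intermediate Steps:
p(S) = -3 + S (p(S) = 1*(S - 3) = 1*(-3 + S) = -3 + S)
F(c) = √2*√c/5 (F(c) = √(c + c)/5 = √(2*c)/5 = (√2*√c)/5 = √2*√c/5)
d(G) = -1 (d(G) = 48 - 49 = -1)
F(6*(p(-1*0) - 1*8)) - d(-114) = √2*√(6*((-3 - 1*0) - 1*8))/5 - 1*(-1) = √2*√(6*((-3 + 0) - 8))/5 + 1 = √2*√(6*(-3 - 8))/5 + 1 = √2*√(6*(-11))/5 + 1 = √2*√(-66)/5 + 1 = √2*(I*√66)/5 + 1 = 2*I*√33/5 + 1 = 1 + 2*I*√33/5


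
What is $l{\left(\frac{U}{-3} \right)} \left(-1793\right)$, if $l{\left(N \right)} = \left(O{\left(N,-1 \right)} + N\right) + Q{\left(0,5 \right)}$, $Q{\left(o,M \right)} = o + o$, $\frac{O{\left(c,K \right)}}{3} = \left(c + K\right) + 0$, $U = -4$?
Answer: $- \frac{12551}{3} \approx -4183.7$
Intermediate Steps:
$O{\left(c,K \right)} = 3 K + 3 c$ ($O{\left(c,K \right)} = 3 \left(\left(c + K\right) + 0\right) = 3 \left(\left(K + c\right) + 0\right) = 3 \left(K + c\right) = 3 K + 3 c$)
$Q{\left(o,M \right)} = 2 o$
$l{\left(N \right)} = -3 + 4 N$ ($l{\left(N \right)} = \left(\left(3 \left(-1\right) + 3 N\right) + N\right) + 2 \cdot 0 = \left(\left(-3 + 3 N\right) + N\right) + 0 = \left(-3 + 4 N\right) + 0 = -3 + 4 N$)
$l{\left(\frac{U}{-3} \right)} \left(-1793\right) = \left(-3 + 4 \left(- \frac{4}{-3}\right)\right) \left(-1793\right) = \left(-3 + 4 \left(\left(-4\right) \left(- \frac{1}{3}\right)\right)\right) \left(-1793\right) = \left(-3 + 4 \cdot \frac{4}{3}\right) \left(-1793\right) = \left(-3 + \frac{16}{3}\right) \left(-1793\right) = \frac{7}{3} \left(-1793\right) = - \frac{12551}{3}$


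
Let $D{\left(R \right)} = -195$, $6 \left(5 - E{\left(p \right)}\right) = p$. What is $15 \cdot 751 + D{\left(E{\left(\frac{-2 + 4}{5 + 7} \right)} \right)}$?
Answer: $11070$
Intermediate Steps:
$E{\left(p \right)} = 5 - \frac{p}{6}$
$15 \cdot 751 + D{\left(E{\left(\frac{-2 + 4}{5 + 7} \right)} \right)} = 15 \cdot 751 - 195 = 11265 - 195 = 11070$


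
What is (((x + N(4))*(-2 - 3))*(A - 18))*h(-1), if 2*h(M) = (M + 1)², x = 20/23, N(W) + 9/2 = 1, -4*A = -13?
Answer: 0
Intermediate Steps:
A = 13/4 (A = -¼*(-13) = 13/4 ≈ 3.2500)
N(W) = -7/2 (N(W) = -9/2 + 1 = -7/2)
x = 20/23 (x = 20*(1/23) = 20/23 ≈ 0.86957)
h(M) = (1 + M)²/2 (h(M) = (M + 1)²/2 = (1 + M)²/2)
(((x + N(4))*(-2 - 3))*(A - 18))*h(-1) = (((20/23 - 7/2)*(-2 - 3))*(13/4 - 18))*((1 - 1)²/2) = (-121/46*(-5)*(-59/4))*((½)*0²) = ((605/46)*(-59/4))*((½)*0) = -35695/184*0 = 0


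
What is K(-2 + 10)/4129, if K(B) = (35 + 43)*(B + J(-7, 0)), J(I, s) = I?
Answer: 78/4129 ≈ 0.018891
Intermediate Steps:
K(B) = -546 + 78*B (K(B) = (35 + 43)*(B - 7) = 78*(-7 + B) = -546 + 78*B)
K(-2 + 10)/4129 = (-546 + 78*(-2 + 10))/4129 = (-546 + 78*8)*(1/4129) = (-546 + 624)*(1/4129) = 78*(1/4129) = 78/4129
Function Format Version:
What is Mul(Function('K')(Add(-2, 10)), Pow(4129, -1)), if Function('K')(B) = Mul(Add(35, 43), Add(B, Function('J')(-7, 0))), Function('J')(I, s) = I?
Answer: Rational(78, 4129) ≈ 0.018891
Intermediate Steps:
Function('K')(B) = Add(-546, Mul(78, B)) (Function('K')(B) = Mul(Add(35, 43), Add(B, -7)) = Mul(78, Add(-7, B)) = Add(-546, Mul(78, B)))
Mul(Function('K')(Add(-2, 10)), Pow(4129, -1)) = Mul(Add(-546, Mul(78, Add(-2, 10))), Pow(4129, -1)) = Mul(Add(-546, Mul(78, 8)), Rational(1, 4129)) = Mul(Add(-546, 624), Rational(1, 4129)) = Mul(78, Rational(1, 4129)) = Rational(78, 4129)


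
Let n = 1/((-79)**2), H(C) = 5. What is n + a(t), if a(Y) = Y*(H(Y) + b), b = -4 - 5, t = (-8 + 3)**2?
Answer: -624099/6241 ≈ -100.00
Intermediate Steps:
t = 25 (t = (-5)**2 = 25)
b = -9
n = 1/6241 ≈ 0.00016023
a(Y) = -4*Y (a(Y) = Y*(5 - 9) = Y*(-4) = -4*Y)
n + a(t) = 1/6241 - 4*25 = 1/6241 - 100 = -624099/6241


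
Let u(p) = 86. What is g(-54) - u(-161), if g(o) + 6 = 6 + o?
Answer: -140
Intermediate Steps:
g(o) = o (g(o) = -6 + (6 + o) = o)
g(-54) - u(-161) = -54 - 1*86 = -54 - 86 = -140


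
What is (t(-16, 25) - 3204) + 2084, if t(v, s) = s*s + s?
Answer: -470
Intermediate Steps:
t(v, s) = s + s² (t(v, s) = s² + s = s + s²)
(t(-16, 25) - 3204) + 2084 = (25*(1 + 25) - 3204) + 2084 = (25*26 - 3204) + 2084 = (650 - 3204) + 2084 = -2554 + 2084 = -470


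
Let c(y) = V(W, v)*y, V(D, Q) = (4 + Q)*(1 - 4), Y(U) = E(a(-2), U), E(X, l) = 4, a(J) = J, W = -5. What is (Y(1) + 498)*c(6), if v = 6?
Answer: -90360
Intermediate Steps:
Y(U) = 4
V(D, Q) = -12 - 3*Q (V(D, Q) = (4 + Q)*(-3) = -12 - 3*Q)
c(y) = -30*y (c(y) = (-12 - 3*6)*y = (-12 - 18)*y = -30*y)
(Y(1) + 498)*c(6) = (4 + 498)*(-30*6) = 502*(-180) = -90360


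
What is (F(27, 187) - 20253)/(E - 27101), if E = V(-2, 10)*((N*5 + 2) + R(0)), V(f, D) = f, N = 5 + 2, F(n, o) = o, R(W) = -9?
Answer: 20066/27157 ≈ 0.73889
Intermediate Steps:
N = 7
E = -56 (E = -2*((7*5 + 2) - 9) = -2*((35 + 2) - 9) = -2*(37 - 9) = -2*28 = -56)
(F(27, 187) - 20253)/(E - 27101) = (187 - 20253)/(-56 - 27101) = -20066/(-27157) = -20066*(-1/27157) = 20066/27157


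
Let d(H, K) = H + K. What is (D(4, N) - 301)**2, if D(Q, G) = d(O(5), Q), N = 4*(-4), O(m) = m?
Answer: 85264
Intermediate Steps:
N = -16
D(Q, G) = 5 + Q
(D(4, N) - 301)**2 = ((5 + 4) - 301)**2 = (9 - 301)**2 = (-292)**2 = 85264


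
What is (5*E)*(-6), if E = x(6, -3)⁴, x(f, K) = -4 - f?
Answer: -300000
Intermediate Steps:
E = 10000 (E = (-4 - 1*6)⁴ = (-4 - 6)⁴ = (-10)⁴ = 10000)
(5*E)*(-6) = (5*10000)*(-6) = 50000*(-6) = -300000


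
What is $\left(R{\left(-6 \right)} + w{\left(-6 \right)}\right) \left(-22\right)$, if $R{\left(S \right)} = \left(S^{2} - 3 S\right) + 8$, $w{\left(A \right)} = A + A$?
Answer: $-1100$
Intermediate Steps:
$w{\left(A \right)} = 2 A$
$R{\left(S \right)} = 8 + S^{2} - 3 S$
$\left(R{\left(-6 \right)} + w{\left(-6 \right)}\right) \left(-22\right) = \left(\left(8 + \left(-6\right)^{2} - -18\right) + 2 \left(-6\right)\right) \left(-22\right) = \left(\left(8 + 36 + 18\right) - 12\right) \left(-22\right) = \left(62 - 12\right) \left(-22\right) = 50 \left(-22\right) = -1100$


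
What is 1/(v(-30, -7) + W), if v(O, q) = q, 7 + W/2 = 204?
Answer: 1/387 ≈ 0.0025840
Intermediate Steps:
W = 394 (W = -14 + 2*204 = -14 + 408 = 394)
1/(v(-30, -7) + W) = 1/(-7 + 394) = 1/387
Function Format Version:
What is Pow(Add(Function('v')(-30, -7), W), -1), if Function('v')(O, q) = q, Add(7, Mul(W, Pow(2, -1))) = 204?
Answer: Rational(1, 387) ≈ 0.0025840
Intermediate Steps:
W = 394 (W = Add(-14, Mul(2, 204)) = Add(-14, 408) = 394)
Pow(Add(Function('v')(-30, -7), W), -1) = Pow(Add(-7, 394), -1) = Pow(387, -1) = Rational(1, 387)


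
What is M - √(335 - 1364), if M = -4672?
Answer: -4672 - 7*I*√21 ≈ -4672.0 - 32.078*I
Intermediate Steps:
M - √(335 - 1364) = -4672 - √(335 - 1364) = -4672 - √(-1029) = -4672 - 7*I*√21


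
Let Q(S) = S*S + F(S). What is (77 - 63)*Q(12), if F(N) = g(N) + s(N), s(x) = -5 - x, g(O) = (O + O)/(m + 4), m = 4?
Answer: 1820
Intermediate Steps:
g(O) = O/4 (g(O) = (O + O)/(4 + 4) = (2*O)/8 = (2*O)*(⅛) = O/4)
F(N) = -5 - 3*N/4 (F(N) = N/4 + (-5 - N) = -5 - 3*N/4)
Q(S) = -5 + S² - 3*S/4 (Q(S) = S*S + (-5 - 3*S/4) = S² + (-5 - 3*S/4) = -5 + S² - 3*S/4)
(77 - 63)*Q(12) = (77 - 63)*(-5 + 12² - ¾*12) = 14*(-5 + 144 - 9) = 14*130 = 1820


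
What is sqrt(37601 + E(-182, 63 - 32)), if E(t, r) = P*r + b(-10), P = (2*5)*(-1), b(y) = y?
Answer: 17*sqrt(129) ≈ 193.08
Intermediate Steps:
P = -10 (P = 10*(-1) = -10)
E(t, r) = -10 - 10*r (E(t, r) = -10*r - 10 = -10 - 10*r)
sqrt(37601 + E(-182, 63 - 32)) = sqrt(37601 + (-10 - 10*(63 - 32))) = sqrt(37601 + (-10 - 10*31)) = sqrt(37601 + (-10 - 310)) = sqrt(37601 - 320) = sqrt(37281) = 17*sqrt(129)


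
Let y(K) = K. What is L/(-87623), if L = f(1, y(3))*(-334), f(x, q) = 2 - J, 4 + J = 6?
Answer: 0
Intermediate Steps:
J = 2 (J = -4 + 6 = 2)
f(x, q) = 0 (f(x, q) = 2 - 1*2 = 2 - 2 = 0)
L = 0 (L = 0*(-334) = 0)
L/(-87623) = 0/(-87623) = 0*(-1/87623) = 0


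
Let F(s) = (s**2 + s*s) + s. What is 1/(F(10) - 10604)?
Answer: -1/10394 ≈ -9.6209e-5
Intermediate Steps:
F(s) = s + 2*s**2 (F(s) = (s**2 + s**2) + s = 2*s**2 + s = s + 2*s**2)
1/(F(10) - 10604) = 1/(10*(1 + 2*10) - 10604) = 1/(10*(1 + 20) - 10604) = 1/(10*21 - 10604) = 1/(210 - 10604) = 1/(-10394) = -1/10394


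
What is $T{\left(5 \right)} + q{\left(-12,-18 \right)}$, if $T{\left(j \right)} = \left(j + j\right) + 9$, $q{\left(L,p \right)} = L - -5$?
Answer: $12$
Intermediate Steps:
$q{\left(L,p \right)} = 5 + L$ ($q{\left(L,p \right)} = L + 5 = 5 + L$)
$T{\left(j \right)} = 9 + 2 j$ ($T{\left(j \right)} = 2 j + 9 = 9 + 2 j$)
$T{\left(5 \right)} + q{\left(-12,-18 \right)} = \left(9 + 2 \cdot 5\right) + \left(5 - 12\right) = \left(9 + 10\right) - 7 = 19 - 7 = 12$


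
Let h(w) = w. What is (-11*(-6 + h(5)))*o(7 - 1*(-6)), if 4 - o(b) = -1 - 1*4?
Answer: 99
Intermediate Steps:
o(b) = 9 (o(b) = 4 - (-1 - 1*4) = 4 - (-1 - 4) = 4 - 1*(-5) = 4 + 5 = 9)
(-11*(-6 + h(5)))*o(7 - 1*(-6)) = -11*(-6 + 5)*9 = -11*(-1)*9 = 11*9 = 99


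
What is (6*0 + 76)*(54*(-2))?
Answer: -8208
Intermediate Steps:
(6*0 + 76)*(54*(-2)) = (0 + 76)*(-108) = 76*(-108) = -8208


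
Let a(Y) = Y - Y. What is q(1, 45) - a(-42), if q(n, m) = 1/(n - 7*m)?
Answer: -1/314 ≈ -0.0031847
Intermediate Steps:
a(Y) = 0
q(1, 45) - a(-42) = -1/(-1*1 + 7*45) - 1*0 = -1/(-1 + 315) + 0 = -1/314 + 0 = -1/314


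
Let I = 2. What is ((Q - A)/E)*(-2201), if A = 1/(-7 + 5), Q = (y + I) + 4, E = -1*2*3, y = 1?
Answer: 11005/4 ≈ 2751.3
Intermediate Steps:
E = -6 (E = -2*3 = -6)
Q = 7 (Q = (1 + 2) + 4 = 3 + 4 = 7)
A = -1/2 (A = 1/(-2) = -1/2 ≈ -0.50000)
((Q - A)/E)*(-2201) = ((7 - 1*(-1/2))/(-6))*(-2201) = ((7 + 1/2)*(-1/6))*(-2201) = ((15/2)*(-1/6))*(-2201) = -5/4*(-2201) = 11005/4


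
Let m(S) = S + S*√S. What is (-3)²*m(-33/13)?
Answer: -297/13 - 297*I*√429/169 ≈ -22.846 - 36.4*I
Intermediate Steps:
m(S) = S + S^(3/2)
(-3)²*m(-33/13) = (-3)²*(-33/13 + (-33/13)^(3/2)) = 9*(-33*1/13 + (-33*1/13)^(3/2)) = 9*(-33/13 + (-33/13)^(3/2)) = 9*(-33/13 - 33*I*√429/169) = -297/13 - 297*I*√429/169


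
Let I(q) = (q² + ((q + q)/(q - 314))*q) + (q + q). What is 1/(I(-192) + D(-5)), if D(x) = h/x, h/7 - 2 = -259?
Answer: 1265/46418027 ≈ 2.7252e-5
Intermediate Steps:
h = -1799 (h = 14 + 7*(-259) = 14 - 1813 = -1799)
D(x) = -1799/x
I(q) = q² + 2*q + 2*q²/(-314 + q) (I(q) = (q² + ((2*q)/(-314 + q))*q) + 2*q = (q² + (2*q/(-314 + q))*q) + 2*q = (q² + 2*q²/(-314 + q)) + 2*q = q² + 2*q + 2*q²/(-314 + q))
1/(I(-192) + D(-5)) = 1/(-192*(-628 + (-192)² - 310*(-192))/(-314 - 192) - 1799/(-5)) = 1/(-192*(-628 + 36864 + 59520)/(-506) - 1799*(-⅕)) = 1/(-192*(-1/506)*95756 + 1799/5) = 1/(9192576/253 + 1799/5) = 1/(46418027/1265) = 1265/46418027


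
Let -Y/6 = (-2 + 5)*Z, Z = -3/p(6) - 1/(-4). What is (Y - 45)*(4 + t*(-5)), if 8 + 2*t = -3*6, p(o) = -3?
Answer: -9315/2 ≈ -4657.5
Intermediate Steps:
Z = 5/4 (Z = -3/(-3) - 1/(-4) = -3*(-⅓) - 1*(-¼) = 1 + ¼ = 5/4 ≈ 1.2500)
t = -13 (t = -4 + (-3*6)/2 = -4 + (½)*(-18) = -4 - 9 = -13)
Y = -45/2 (Y = -6*(-2 + 5)*5/4 = -18*5/4 = -6*15/4 = -45/2 ≈ -22.500)
(Y - 45)*(4 + t*(-5)) = (-45/2 - 45)*(4 - 13*(-5)) = -135*(4 + 65)/2 = -135/2*69 = -9315/2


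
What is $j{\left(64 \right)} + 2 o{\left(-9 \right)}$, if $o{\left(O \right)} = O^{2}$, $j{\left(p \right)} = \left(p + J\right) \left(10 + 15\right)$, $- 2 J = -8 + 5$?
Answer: $\frac{3599}{2} \approx 1799.5$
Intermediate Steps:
$J = \frac{3}{2}$ ($J = - \frac{-8 + 5}{2} = \left(- \frac{1}{2}\right) \left(-3\right) = \frac{3}{2} \approx 1.5$)
$j{\left(p \right)} = \frac{75}{2} + 25 p$ ($j{\left(p \right)} = \left(p + \frac{3}{2}\right) \left(10 + 15\right) = \left(\frac{3}{2} + p\right) 25 = \frac{75}{2} + 25 p$)
$j{\left(64 \right)} + 2 o{\left(-9 \right)} = \left(\frac{75}{2} + 25 \cdot 64\right) + 2 \left(-9\right)^{2} = \left(\frac{75}{2} + 1600\right) + 2 \cdot 81 = \frac{3275}{2} + 162 = \frac{3599}{2}$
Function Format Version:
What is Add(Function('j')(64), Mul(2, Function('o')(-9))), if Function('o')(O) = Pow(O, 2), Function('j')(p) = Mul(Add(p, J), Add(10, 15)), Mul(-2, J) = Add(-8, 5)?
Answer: Rational(3599, 2) ≈ 1799.5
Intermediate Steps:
J = Rational(3, 2) (J = Mul(Rational(-1, 2), Add(-8, 5)) = Mul(Rational(-1, 2), -3) = Rational(3, 2) ≈ 1.5000)
Function('j')(p) = Add(Rational(75, 2), Mul(25, p)) (Function('j')(p) = Mul(Add(p, Rational(3, 2)), Add(10, 15)) = Mul(Add(Rational(3, 2), p), 25) = Add(Rational(75, 2), Mul(25, p)))
Add(Function('j')(64), Mul(2, Function('o')(-9))) = Add(Add(Rational(75, 2), Mul(25, 64)), Mul(2, Pow(-9, 2))) = Add(Add(Rational(75, 2), 1600), Mul(2, 81)) = Add(Rational(3275, 2), 162) = Rational(3599, 2)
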